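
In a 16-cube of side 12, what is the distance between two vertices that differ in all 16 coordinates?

||(12,12,...,12)|| = √(16)·12 = 48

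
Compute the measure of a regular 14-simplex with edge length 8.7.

For a regular n-simplex with edge a, V = (a^n / n!)·√((n+1)/2^n). With a=8.7, n=14: V ≈ 4.93966.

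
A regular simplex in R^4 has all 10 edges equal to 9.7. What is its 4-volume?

Volume = 9.7^4 · √(5/2^4) / 4! ≈ 206.206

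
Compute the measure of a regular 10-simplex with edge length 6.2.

V_10 = √(11) · 6.2^10 / (10! · 2^(10/2)) ≈ 2.39718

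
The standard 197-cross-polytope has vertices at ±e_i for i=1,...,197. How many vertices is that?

An n-cross-polytope has 2n vertices; here n = 197, giving 394.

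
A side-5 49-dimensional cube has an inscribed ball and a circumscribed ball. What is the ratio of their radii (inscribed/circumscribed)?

r_in = 5/2 (half the side); r_out = 5√49/2 (half the diagonal). Ratio = 1/√49 ≈ 0.142857.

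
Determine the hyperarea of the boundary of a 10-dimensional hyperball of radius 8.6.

The surface area of an n-ball is 2π^(n/2) r^(n-1) / Γ(n/2). For n=10, r=8.6: 6.56227e+09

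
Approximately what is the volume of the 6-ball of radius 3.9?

The n-ball volume is π^(n/2)·r^n/Γ(n/2+1). With n=6, r=3.9: V ≈ 18183.9.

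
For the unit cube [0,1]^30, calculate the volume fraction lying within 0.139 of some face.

1 - (1 - 2·0.139)^30 = 1 - 0.722^30 ≈ 0.999943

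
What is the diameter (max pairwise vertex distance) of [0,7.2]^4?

d = √(7.2² + 7.2² + ... + 7.2²) [4 terms] = √(4·7.2²) = 7.2√4 = 14.4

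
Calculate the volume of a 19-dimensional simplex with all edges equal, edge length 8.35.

V = (8.35^19 / 19!) · √((19+1) / 2^19) ≈ 0.0165074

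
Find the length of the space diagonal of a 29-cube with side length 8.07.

d = √(8.07² + 8.07² + ... + 8.07²) [29 terms] = √(29·8.07²) = 8.07√29 ≈ 43.4583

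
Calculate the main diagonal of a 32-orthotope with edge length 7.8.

||(7.8,7.8,...,7.8)|| = √(32)·7.8 ≈ 44.1235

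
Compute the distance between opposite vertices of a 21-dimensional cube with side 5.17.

d = √(5.17² + 5.17² + ... + 5.17²) [21 terms] = √(21·5.17²) = 5.17√21 ≈ 23.6919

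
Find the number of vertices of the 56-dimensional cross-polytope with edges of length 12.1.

Number of vertices = 2n = 112.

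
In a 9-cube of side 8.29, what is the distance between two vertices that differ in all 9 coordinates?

The space diagonal of an n-cube of side s is s√n. Here 8.29·√9 = 24.87.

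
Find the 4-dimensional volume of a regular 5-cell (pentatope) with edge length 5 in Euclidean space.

For a regular n-simplex with edge a, V = (a^n / n!)·√((n+1)/2^n). With a=5, n=4: V ≈ 14.5577.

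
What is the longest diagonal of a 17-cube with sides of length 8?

d = √(8² + 8² + ... + 8²) [17 terms] = √(17·8²) = 8√17 ≈ 32.9848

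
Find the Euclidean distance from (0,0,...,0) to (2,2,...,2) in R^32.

The space diagonal of an n-cube of side s is s√n. Here 2·√32 ≈ 11.3137.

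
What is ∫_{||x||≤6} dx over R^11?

Volume = π^{11/2}·(6)^11/Γ(13/2) = 859963392·π^5/385 ≈ 6.83547e+08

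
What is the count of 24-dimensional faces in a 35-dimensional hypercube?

f_24(35-cube) = (35 choose 24) · 2^11 = 854478643200.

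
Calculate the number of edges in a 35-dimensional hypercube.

An n-cube has n·2^(n-1) edges. With n = 35: 35·17179869184 = 601295421440.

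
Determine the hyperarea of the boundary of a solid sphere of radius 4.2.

|∂B_3(4.2)| = 4πr² = 4π·(4.2)² ≈ 221.671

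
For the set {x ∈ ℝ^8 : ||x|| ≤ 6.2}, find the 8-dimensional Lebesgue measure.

Volume = π^{8/2}·(6.2)^8/Γ(5) ≈ 8.8618e+06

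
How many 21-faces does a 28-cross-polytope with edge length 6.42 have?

An n-cross-polytope has 2^(k+1)·C(n,k+1) k-faces. Here 2^22·C(28,22) = 4194304·376740 = 1580162088960.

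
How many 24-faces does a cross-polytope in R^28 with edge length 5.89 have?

Number of 24-faces = 2^(24+1) · C(28,24+1) = 33554432 · 3276 = 109924319232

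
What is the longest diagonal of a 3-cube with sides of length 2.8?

The space diagonal of an n-cube of side s is s√n. Here 2.8·√3 ≈ 4.84974.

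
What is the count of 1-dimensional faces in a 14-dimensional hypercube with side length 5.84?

Choose 1 of 14 axes to span the face (C(14,1) = 14 ways), then fix each of the remaining 13 coordinates at one of its two extreme values (2^13 = 8192 ways): 14·8192 = 114688.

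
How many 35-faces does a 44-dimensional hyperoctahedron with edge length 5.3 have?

An n-cross-polytope has 2^(k+1)·C(n,k+1) k-faces. Here 2^36·C(44,36) = 68719476736·177232627 = 12179333387986665472.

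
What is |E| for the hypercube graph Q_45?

Number of 1-faces = C(45,1)·2^(45-1) = 45·17592186044416 = 791648371998720.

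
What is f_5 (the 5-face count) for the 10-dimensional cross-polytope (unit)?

Each 5-face is the convex hull of 6 vertices, one chosen as ±e_i from each of 6 distinct axes: 2^6·C(10,6) = 13440.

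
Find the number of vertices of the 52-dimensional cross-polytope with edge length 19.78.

The vertices are ±e_1, ..., ±e_52, so there are 2·52 = 104.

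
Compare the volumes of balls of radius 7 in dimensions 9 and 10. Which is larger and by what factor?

V_9(7) ≈ 1.33107e+08, V_10(7) ≈ 7.20358e+08. The 10-ball is larger by a factor of 5.412.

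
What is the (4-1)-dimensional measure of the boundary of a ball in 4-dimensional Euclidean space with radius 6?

|∂B_4(6)| = 432·π^2 ≈ 4263.67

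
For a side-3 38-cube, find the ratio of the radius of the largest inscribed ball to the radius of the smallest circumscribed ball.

Ratio = (s/2)/(s√38/2) = 38^(-1/2) ≈ 0.162221.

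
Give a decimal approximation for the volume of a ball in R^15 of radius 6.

V = 1486016741376·π^7/25025 ≈ 1.79349e+11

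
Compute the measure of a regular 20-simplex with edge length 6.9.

Volume = 6.9^20 · √(21/2^20) / 20! ≈ 0.000110069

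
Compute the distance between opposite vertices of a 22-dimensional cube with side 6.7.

||(6.7,6.7,...,6.7)|| = √(22)·6.7 ≈ 31.4258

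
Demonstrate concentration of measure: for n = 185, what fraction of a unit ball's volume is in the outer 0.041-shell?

1 - (1-0.041)^185 ≈ 0.999567 ≈ 99.9567%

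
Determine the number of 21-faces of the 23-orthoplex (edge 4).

An n-cross-polytope has 2^(k+1)·C(n,k+1) k-faces. Here 2^22·C(23,22) = 4194304·23 = 96468992.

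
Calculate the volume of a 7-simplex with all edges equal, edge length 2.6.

V_7 = √(8) · 2.6^7 / (7! · 2^(7/2)) ≈ 0.0398403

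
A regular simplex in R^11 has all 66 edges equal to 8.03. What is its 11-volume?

V = (8.03^11 / 11!) · √((11+1) / 2^11) ≈ 17.1649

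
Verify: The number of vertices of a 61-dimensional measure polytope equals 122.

False. The 61-cube has 2^61 = 2305843009213693952 vertices.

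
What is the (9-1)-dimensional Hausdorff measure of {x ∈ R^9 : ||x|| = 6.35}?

The surface area of an n-ball is 2π^(n/2) r^(n-1) / Γ(n/2). For n=9, r=6.35: 7.84784e+07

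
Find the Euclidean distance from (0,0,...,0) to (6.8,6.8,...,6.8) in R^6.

||(6.8,6.8,...,6.8)|| = √(6)·6.8 ≈ 16.6565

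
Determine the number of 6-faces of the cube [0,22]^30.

Number of 6-faces = C(30,6) · 2^(30-6) = 593775 · 16777216 = 9961891430400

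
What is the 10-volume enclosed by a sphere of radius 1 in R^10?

The n-ball volume is π^(n/2)·r^n/Γ(n/2+1). With n=10, r=1: V = π^5/120 ≈ 2.55016.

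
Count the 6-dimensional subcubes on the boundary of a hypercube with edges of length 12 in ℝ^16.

f_6(16-cube) = (16 choose 6) · 2^10 = 8200192.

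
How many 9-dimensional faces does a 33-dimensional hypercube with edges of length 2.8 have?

f_9(33-cube) = (33 choose 9) · 2^24 = 647048567193600.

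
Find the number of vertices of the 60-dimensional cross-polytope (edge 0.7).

The 60-dimensional cross-polytope has 2n = 2·60 = 120 vertices.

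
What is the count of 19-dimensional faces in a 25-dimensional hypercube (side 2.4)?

f_19(25-cube) = (25 choose 19) · 2^6 = 11334400.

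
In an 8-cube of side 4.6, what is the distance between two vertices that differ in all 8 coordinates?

d = √(4.6² + 4.6² + ... + 4.6²) [8 terms] = √(8·4.6²) = 4.6√8 ≈ 13.0108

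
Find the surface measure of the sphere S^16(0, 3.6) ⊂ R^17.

S = n·V_n(r)/r = 17·V_17(3.6)/3.6 (volume-to-surface relation), giving 1.90744e+09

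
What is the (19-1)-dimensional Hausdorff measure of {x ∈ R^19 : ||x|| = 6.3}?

The surface area of an n-ball is 2π^(n/2) r^(n-1) / Γ(n/2). For n=19, r=6.3: 2.16506e+14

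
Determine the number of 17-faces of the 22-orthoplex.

Number of 17-faces = 2^(17+1) · C(22,17+1) = 262144 · 7315 = 1917583360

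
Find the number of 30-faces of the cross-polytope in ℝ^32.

Number of 30-faces = 2^(30+1) · C(32,30+1) = 2147483648 · 32 = 68719476736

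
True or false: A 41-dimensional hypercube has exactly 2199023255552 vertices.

True. The 41-cube has 2^41 = 2199023255552 vertices.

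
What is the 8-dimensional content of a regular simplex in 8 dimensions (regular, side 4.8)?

Volume = 4.8^8 · √(9/2^8) / 8! ≈ 1.31042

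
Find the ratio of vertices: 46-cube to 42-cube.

The 46-cube has 2^46 = 70368744177664 vertices. The 42-cube has 2^42 = 4398046511104 vertices. Ratio: 70368744177664/4398046511104 = 16.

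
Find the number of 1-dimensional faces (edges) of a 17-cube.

Each of the 2^17 = 131072 vertices has degree 17; total edges = 17·2^17/2 = 1114112.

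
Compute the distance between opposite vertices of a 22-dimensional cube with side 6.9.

Diagonal = √22 · 6.9 ≈ 32.3639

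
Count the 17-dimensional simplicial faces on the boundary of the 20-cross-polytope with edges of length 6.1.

An n-cross-polytope has 2^(k+1)·C(n,k+1) k-faces. Here 2^18·C(20,18) = 262144·190 = 49807360.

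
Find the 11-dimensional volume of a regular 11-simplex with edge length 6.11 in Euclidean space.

For a regular n-simplex with edge a, V = (a^n / n!)·√((n+1)/2^n). With a=6.11, n=11: V ≈ 0.849617.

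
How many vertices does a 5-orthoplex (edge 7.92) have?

An n-cross-polytope has 2^(k+1)·C(n,k+1) k-faces. Here 2^1·C(5,1) = 2·5 = 10.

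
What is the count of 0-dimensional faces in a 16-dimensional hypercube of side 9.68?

An n-cube has C(n,k)·2^(n-k) k-faces. Here C(16,0)·2^16 = 1·65536 = 65536.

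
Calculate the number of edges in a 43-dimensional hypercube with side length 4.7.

The 43-cube has n·2^(n-1) = 43·2^42 = 43·4398046511104 = 189115999977472 edges.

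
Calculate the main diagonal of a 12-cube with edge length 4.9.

The space diagonal of an n-cube of side s is s√n. Here 4.9·√12 ≈ 16.9741.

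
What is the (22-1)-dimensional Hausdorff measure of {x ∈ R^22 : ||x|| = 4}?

S_22(4) = 2·π^(22/2)·(4)^21 / Γ(22/2) = 34359738368·π^11/14175 ≈ 7.13141e+11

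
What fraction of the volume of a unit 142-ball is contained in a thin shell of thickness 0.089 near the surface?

V(inner)/V(outer) = ((1-0.089)/1)^142 ≈ 1.785e-06, so the shell fraction is 0.9999982151.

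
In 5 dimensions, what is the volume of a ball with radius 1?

Volume = π^{5/2}·(1)^5/Γ(7/2) = 8·π^2/15 ≈ 5.26379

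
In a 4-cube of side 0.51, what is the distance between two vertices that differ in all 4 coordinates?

The space diagonal of an n-cube of side s is s√n. Here 0.51·√4 = 1.02.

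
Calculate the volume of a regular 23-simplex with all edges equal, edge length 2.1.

V = (2.1^23 / 23!) · √((23+1) / 2^23) ≈ 1.68582e-18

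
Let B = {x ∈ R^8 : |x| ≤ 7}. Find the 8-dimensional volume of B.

The n-ball volume is π^(n/2)·r^n/Γ(n/2+1). With n=8, r=7: V = 5764801·π^4/24 ≈ 2.33977e+07.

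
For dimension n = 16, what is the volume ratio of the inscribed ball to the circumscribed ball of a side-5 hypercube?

Volume scales as r^n, and r_in/r_out = 1/√16, giving (1/√16)^16 ≈ 2.32831e-10.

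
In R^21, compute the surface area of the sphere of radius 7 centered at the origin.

|∂B_21(7)| = 23344937339644196864·π^10/93532725 ≈ 2.33737e+16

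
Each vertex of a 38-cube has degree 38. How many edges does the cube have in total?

The 38-cube has n·2^(n-1) = 38·2^37 = 38·137438953472 = 5222680231936 edges.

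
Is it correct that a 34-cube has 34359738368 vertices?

False. The 34-cube has 2^34 = 17179869184 vertices.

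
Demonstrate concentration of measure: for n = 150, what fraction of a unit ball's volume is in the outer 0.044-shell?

1 - (1-0.044)^150 ≈ 0.998829 ≈ 99.88%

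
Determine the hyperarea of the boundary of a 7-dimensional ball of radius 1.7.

|∂B_7(1.7)| ≈ 798.311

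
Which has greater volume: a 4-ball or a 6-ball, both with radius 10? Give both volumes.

V_4(10) ≈ 49348. V_6(10) ≈ 5.16771e+06. The 6-ball is larger.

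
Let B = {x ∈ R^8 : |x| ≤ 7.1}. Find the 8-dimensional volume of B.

Volume = π^{8/2}·(7.1)^8/Γ(5) ≈ 2.62093e+07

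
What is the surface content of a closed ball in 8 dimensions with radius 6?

S_8(6) = 2·π^(8/2)·(6)^7 / Γ(8/2) = 93312·π^4 ≈ 9.08944e+06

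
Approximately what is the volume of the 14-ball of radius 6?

V_14(6) = π^(14/2) · (6)^14 / Γ(14/2 + 1) = 544195584·π^7/35 ≈ 4.69609e+10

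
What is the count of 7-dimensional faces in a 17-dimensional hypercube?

Number of 7-faces = C(17,7) · 2^(17-7) = 19448 · 1024 = 19914752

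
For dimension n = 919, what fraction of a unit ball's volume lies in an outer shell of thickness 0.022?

1 - (1-0.022)^919 ≈ 0.9999999987 ≈ (100 - 1.32e-07)%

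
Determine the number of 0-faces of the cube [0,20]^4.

Number of 0-faces = C(4,0) · 2^(4-0) = 1 · 16 = 16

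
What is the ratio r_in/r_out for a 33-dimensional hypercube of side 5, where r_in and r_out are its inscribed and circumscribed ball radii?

Ratio = (s/2)/(s√33/2) = 33^(-1/2) ≈ 0.174078.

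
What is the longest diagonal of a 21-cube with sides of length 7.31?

||(7.31,7.31,...,7.31)|| = √(21)·7.31 ≈ 33.4986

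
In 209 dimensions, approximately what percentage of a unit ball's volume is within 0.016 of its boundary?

1 - (1-0.016)^209 ≈ 0.965646 ≈ 96.56%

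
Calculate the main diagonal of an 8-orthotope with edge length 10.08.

Diagonal = √8 · 10.08 ≈ 28.5105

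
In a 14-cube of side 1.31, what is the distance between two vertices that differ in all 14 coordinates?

Diagonal = √14 · 1.31 ≈ 4.90157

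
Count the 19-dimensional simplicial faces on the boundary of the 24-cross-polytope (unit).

f_19(24-orthoplex) = 2^20 · (24 choose 20) = 11142168576.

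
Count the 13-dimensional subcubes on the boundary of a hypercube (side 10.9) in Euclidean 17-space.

An n-cube has C(n,k)·2^(n-k) k-faces. Here C(17,13)·2^4 = 2380·16 = 38080.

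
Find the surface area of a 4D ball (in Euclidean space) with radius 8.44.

|∂B_4(8.44)| ≈ 11867.4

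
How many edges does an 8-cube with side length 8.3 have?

Each of the 2^8 = 256 vertices has degree 8; total edges = 8·2^8/2 = 1024.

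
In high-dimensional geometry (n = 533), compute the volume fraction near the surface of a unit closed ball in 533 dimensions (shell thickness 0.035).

1 - (1-0.035)^533 ≈ 0.9999999943 ≈ 99.999999%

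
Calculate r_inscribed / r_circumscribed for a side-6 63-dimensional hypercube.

For an n-cube of any side s, the inradius is s/2 and the circumradius is s√n/2, so the ratio is 1/√63 ≈ 0.125988.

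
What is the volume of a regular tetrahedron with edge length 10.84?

Volume = (√2/12) · 10.84³ = 150.114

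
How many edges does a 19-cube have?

Number of 1-faces = C(19,1)·2^(19-1) = 19·262144 = 4980736.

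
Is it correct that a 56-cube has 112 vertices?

False. The 56-cube has 2^56 = 72057594037927936 vertices.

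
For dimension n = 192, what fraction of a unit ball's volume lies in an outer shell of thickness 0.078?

1 - (1-0.078)^192 ≈ 0.9999998308 ≈ 99.999983%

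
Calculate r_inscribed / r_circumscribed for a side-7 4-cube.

r_in = 7/2 (half the side); r_out = 7√4/2 (half the diagonal). Ratio = 1/√4 ≈ 0.5.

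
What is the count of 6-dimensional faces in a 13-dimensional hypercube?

An n-cube has C(n,k)·2^(n-k) k-faces. Here C(13,6)·2^7 = 1716·128 = 219648.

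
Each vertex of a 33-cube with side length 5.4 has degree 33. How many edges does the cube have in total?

Number of 1-faces = C(33,1)·2^(33-1) = 33·4294967296 = 141733920768.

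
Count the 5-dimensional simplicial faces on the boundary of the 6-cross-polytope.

f_5(6-orthoplex) = 2^6 · (6 choose 6) = 64.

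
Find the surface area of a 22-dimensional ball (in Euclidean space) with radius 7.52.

S = n·V_n(r)/r = 22·V_22(7.52)/7.52 (volume-to-surface relation), giving 4.0784e+17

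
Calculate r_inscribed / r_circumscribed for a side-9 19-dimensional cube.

r_in = 9/2 (half the side); r_out = 9√19/2 (half the diagonal). Ratio = 1/√19 ≈ 0.229416.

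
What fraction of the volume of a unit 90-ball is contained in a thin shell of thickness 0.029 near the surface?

V(inner)/V(outer) = ((1-0.029)/1)^90 ≈ 0.07075, so the shell fraction is 0.929249.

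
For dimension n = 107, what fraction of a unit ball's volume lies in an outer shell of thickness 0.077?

1 - (1-0.077)^107 ≈ 0.999811 ≈ 99.9811%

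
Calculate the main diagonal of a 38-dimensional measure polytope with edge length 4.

Diagonal = √38 · 4 ≈ 24.6577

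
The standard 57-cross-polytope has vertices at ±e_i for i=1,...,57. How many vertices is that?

The vertices are ±e_1, ..., ±e_57, so there are 2·57 = 114.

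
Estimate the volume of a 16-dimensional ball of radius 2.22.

V_16(2.22) = π^(16/2) · (2.22)^16 / Γ(16/2 + 1) ≈ 81907.9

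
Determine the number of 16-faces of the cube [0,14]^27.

Number of 16-faces = C(27,16) · 2^(27-16) = 13037895 · 2048 = 26701608960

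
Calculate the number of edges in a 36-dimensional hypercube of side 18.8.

Each of the 2^36 = 68719476736 vertices has degree 36; total edges = 36·2^36/2 = 1236950581248.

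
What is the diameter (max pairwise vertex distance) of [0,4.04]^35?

d = √(4.04² + 4.04² + ... + 4.04²) [35 terms] = √(35·4.04²) = 4.04√35 ≈ 23.901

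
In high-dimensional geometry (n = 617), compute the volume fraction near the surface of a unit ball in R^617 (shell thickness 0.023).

1 - (1-0.023)^617 ≈ 0.999999418 ≈ 99.999942%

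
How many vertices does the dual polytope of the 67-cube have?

The 67-dimensional cross-polytope has 2n = 2·67 = 134 vertices.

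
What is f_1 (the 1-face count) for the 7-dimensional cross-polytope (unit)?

f_1(7-orthoplex) = 2^2 · (7 choose 2) = 84.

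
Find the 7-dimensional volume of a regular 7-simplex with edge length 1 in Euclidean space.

Volume = 1^7 · √(8/2^7) / 7! ≈ 4.96032e-05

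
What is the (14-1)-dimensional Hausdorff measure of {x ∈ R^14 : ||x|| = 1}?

S_14(1) = 2·π^(14/2)·(1)^13 / Γ(14/2) = π^7/360 ≈ 8.3897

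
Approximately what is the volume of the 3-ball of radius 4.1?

Volume = π^{3/2}·(4.1)^3/Γ(5/2) ≈ 288.696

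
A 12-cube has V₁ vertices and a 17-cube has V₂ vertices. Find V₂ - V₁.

V₁ = 2^12 = 4096. V₂ = 2^17 = 131072. V₂ - V₁ = 126976.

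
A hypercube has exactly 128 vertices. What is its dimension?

n = log_2(128) = 7.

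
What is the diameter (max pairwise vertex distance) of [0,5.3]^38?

d = √(5.3² + 5.3² + ... + 5.3²) [38 terms] = √(38·5.3²) = 5.3√38 ≈ 32.6714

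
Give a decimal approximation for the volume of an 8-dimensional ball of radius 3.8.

Volume = π^{8/2}·(3.8)^8/Γ(5) ≈ 176464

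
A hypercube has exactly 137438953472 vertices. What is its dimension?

n = log_2(137438953472) = 37.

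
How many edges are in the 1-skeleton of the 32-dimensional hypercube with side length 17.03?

Number of 1-faces = C(32,1)·2^(32-1) = 32·2147483648 = 68719476736.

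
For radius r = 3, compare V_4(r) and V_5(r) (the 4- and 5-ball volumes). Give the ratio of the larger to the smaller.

V_4(3) ≈ 399.719, V_5(3) ≈ 1279.1. The 5-ball is larger by a factor of 3.2.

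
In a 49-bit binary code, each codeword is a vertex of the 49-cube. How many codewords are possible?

Number of vertices = 2^49 = 562949953421312.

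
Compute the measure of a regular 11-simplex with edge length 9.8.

V = (9.8^11 / 11!) · √((11+1) / 2^11) ≈ 153.552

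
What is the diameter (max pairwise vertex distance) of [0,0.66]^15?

||(0.66,0.66,...,0.66)|| = √(15)·0.66 ≈ 2.55617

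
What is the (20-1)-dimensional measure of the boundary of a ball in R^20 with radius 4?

|∂B_20(4)| = 4294967296·π^10/2835 ≈ 1.41875e+11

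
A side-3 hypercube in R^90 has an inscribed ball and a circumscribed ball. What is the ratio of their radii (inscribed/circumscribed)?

r_in = 3/2 (half the side); r_out = 3√90/2 (half the diagonal). Ratio = 1/√90 ≈ 0.105409.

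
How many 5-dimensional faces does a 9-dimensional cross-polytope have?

An n-cross-polytope has 2^(k+1)·C(n,k+1) k-faces. Here 2^6·C(9,6) = 64·84 = 5376.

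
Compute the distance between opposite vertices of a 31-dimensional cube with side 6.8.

The space diagonal of an n-cube of side s is s√n. Here 6.8·√31 ≈ 37.8608.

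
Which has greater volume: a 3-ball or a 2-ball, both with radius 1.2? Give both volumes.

V_3(1.2) ≈ 7.23823. V_2(1.2) ≈ 4.52389. The 3-ball is larger.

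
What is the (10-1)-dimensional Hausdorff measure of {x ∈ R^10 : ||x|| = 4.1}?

|∂B_10(4.1)| ≈ 8.34878e+06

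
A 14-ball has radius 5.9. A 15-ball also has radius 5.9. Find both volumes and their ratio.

V_14(5.9) ≈ 3.71148e+10. V_15(5.9) ≈ 1.39383e+11. Ratio V_14/V_15 ≈ 0.2663.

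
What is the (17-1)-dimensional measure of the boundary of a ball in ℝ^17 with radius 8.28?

S = n·V_n(r)/r = 17·V_17(8.28)/8.28 (volume-to-surface relation), giving 1.16976e+15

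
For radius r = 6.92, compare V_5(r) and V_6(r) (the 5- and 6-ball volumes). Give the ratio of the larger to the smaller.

V_5(6.92) ≈ 83527.4, V_6(6.92) ≈ 567460. The 6-ball is larger by a factor of 6.794.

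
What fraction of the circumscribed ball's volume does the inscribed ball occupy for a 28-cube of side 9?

The radii are 9/2 and 9√28/2, so the volume ratio is (1/√28)^28 = 28^{-28/2} ≈ 5.49272e-21.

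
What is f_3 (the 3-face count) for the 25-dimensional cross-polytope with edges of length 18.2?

f_3(25-orthoplex) = 2^4 · (25 choose 4) = 202400.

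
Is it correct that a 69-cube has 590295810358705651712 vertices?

True. The 69-cube has 2^69 = 590295810358705651712 vertices.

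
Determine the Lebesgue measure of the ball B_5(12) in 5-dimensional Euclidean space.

V = 663552·π^2/5 ≈ 1.3098e+06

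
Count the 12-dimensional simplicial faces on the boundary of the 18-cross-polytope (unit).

An n-cross-polytope has 2^(k+1)·C(n,k+1) k-faces. Here 2^13·C(18,13) = 8192·8568 = 70189056.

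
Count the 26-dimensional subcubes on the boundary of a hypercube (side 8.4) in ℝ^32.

f_26(32-cube) = (32 choose 26) · 2^6 = 57996288.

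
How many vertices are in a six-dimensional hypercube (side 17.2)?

Choose 0 of 6 axes to span the face (C(6,0) = 1 way), then fix each of the remaining 6 coordinates at one of its two extreme values (2^6 = 64 ways): 1·64 = 64.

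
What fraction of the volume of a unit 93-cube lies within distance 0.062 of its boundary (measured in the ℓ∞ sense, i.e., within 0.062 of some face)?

The inner cube has side 1-2·0.062 = 0.876 and volume (0.876)^93 ≈ 4.497e-06, so the shell holds 0.9999955034 of the volume.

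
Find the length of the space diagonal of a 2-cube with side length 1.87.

The space diagonal of an n-cube of side s is s√n. Here 1.87·√2 ≈ 2.64458.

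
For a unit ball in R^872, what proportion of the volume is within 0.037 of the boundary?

Shell fraction = 1 - (1-0.037)^872 ≈ 1 - 5.274e-15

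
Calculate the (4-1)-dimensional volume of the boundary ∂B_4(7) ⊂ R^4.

|∂B_4(7)| = 686·π^2 ≈ 6770.55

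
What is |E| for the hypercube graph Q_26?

Number of 1-faces = C(26,1)·2^(26-1) = 26·33554432 = 872415232.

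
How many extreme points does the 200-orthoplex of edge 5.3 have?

The 200-dimensional cross-polytope has 2n = 2·200 = 400 vertices.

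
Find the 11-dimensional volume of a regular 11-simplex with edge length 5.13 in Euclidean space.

For a regular n-simplex with edge a, V = (a^n / n!)·√((n+1)/2^n). With a=5.13, n=11: V ≈ 0.124183.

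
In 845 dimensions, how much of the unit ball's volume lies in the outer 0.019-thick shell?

1 - (1-0.019)^845 ≈ 0.9999999087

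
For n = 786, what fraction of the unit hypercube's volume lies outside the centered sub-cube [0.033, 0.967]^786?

Shell fraction = 1 - (1-0.066)^786 ≈ 1 - 4.928e-24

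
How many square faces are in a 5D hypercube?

Choose 2 of 5 axes to span the face (C(5,2) = 10 ways), then fix each of the remaining 3 coordinates at one of its two extreme values (2^3 = 8 ways): 10·8 = 80.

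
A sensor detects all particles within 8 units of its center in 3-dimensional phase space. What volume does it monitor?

The n-ball volume is π^(n/2)·r^n/Γ(n/2+1). With n=3, r=8: V = 2048·π/3 ≈ 2144.66.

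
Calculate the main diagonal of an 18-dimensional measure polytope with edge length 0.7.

||(0.7,0.7,...,0.7)|| = √(18)·0.7 ≈ 2.96985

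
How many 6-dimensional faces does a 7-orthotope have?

Number of 6-faces = C(7,6) · 2^(7-6) = 7 · 2 = 14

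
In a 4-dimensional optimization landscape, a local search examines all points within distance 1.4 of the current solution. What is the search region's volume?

Volume = π^{4/2}·(1.4)^4/Γ(3) ≈ 18.9575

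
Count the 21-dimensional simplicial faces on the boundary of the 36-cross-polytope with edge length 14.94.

Number of 21-faces = 2^(21+1) · C(36,21+1) = 4194304 · 3796297200 = 15922824531148800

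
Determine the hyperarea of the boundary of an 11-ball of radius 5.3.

S = n·V_n(r)/r = 11·V_11(5.3)/5.3 (volume-to-surface relation), giving 3.62457e+08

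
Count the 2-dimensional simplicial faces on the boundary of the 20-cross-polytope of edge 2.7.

An n-cross-polytope has 2^(k+1)·C(n,k+1) k-faces. Here 2^3·C(20,3) = 8·1140 = 9120.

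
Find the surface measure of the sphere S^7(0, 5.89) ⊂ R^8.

|∂B_8(5.89)| ≈ 7.98519e+06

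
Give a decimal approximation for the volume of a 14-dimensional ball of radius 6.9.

Volume = π^{14/2}·(6.9)^14/Γ(8) ≈ 3.32281e+11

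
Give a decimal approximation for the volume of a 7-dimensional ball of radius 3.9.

The n-ball volume is π^(n/2)·r^n/Γ(n/2+1). With n=7, r=3.9: V ≈ 64838.4.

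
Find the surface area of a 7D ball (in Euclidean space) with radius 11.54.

S_7(11.54) = 2·π^(7/2)·(11.54)^6 / Γ(7/2) ≈ 7.81112e+07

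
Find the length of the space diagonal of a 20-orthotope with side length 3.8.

Diagonal = √20 · 3.8 ≈ 16.9941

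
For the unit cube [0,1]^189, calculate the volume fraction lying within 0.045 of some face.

1 - (1 - 2·0.045)^189 = 1 - 0.91^189 ≈ 0.9999999819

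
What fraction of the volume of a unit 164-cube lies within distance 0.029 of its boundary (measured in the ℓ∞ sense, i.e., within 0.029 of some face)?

Shell fraction = 1 - (1-0.058)^164 ≈ 0.999944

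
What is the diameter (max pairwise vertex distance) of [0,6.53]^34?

||(6.53,6.53,...,6.53)|| = √(34)·6.53 ≈ 38.0761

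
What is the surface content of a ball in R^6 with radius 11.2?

The surface area of an n-ball is 2π^(n/2) r^(n-1) / Γ(n/2). For n=6, r=11.2: 5.46437e+06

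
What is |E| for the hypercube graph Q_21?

Number of 1-faces = C(21,1)·2^(21-1) = 21·1048576 = 22020096.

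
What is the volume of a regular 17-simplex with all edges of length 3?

V_17 = √(18) · 3^17 / (17! · 2^(17/2)) ≈ 4.25475e-09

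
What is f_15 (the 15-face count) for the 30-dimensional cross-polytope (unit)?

Number of 15-faces = 2^(15+1) · C(30,15+1) = 65536 · 145422675 = 9530420428800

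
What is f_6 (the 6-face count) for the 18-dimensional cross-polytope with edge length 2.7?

An n-cross-polytope has 2^(k+1)·C(n,k+1) k-faces. Here 2^7·C(18,7) = 128·31824 = 4073472.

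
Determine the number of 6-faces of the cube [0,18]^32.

f_6(32-cube) = (32 choose 6) · 2^26 = 60813515685888.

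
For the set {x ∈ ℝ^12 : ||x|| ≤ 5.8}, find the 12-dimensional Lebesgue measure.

V_12(5.8) = π^(12/2) · (5.8)^12 / Γ(12/2 + 1) ≈ 1.9351e+09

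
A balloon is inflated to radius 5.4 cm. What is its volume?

V_3(5.4) = π^(3/2) · (5.4)^3 / Γ(3/2 + 1) ≈ 659.584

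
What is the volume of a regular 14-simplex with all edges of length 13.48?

V = (13.48^14 / 14!) · √((14+1) / 2^14) ≈ 2270.31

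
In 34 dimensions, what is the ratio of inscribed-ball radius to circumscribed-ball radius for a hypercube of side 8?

r_in / r_out = (8/2) / (8√34/2) = 1/√34 ≈ 0.171499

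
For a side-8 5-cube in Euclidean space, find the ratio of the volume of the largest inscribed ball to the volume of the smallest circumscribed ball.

Volume scales as r^n, and r_in/r_out = 1/√5, giving (1/√5)^5 ≈ 0.0178885.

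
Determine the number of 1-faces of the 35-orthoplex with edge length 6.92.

f_1(35-orthoplex) = 2^2 · (35 choose 2) = 2380.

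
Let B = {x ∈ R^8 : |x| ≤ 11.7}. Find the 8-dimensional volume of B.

Volume = π^{8/2}·(11.7)^8/Γ(5) ≈ 1.4252e+09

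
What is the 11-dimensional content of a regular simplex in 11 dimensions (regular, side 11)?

V_11 = √(12) · 11^11 / (11! · 2^(11/2)) ≈ 547.129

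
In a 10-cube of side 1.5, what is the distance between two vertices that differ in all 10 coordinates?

Diagonal = √10 · 1.5 ≈ 4.74342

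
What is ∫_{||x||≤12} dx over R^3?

The n-ball volume is π^(n/2)·r^n/Γ(n/2+1). With n=3, r=12: V = 2304·π ≈ 7238.23.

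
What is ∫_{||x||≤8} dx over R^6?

V_6(8) = π^(6/2) · (8)^6 / Γ(6/2 + 1) = 131072·π^3/3 ≈ 1.35468e+06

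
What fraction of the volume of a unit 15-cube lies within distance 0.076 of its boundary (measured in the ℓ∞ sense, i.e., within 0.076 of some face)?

Shell fraction = 1 - (1-0.152)^15 ≈ 0.915679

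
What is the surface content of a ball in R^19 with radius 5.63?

S_19(5.63) = 2·π^(19/2)·(5.63)^18 / Γ(19/2) ≈ 2.86083e+13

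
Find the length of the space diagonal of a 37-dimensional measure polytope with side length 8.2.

||(8.2,8.2,...,8.2)|| = √(37)·8.2 ≈ 49.8787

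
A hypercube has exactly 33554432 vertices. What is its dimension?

n = log_2(33554432) = 25.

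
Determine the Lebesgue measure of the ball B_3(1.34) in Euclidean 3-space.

The n-ball volume is π^(n/2)·r^n/Γ(n/2+1). With n=3, r=1.34: V ≈ 10.0787.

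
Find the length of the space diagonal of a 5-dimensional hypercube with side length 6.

Diagonal = √5 · 6 ≈ 13.4164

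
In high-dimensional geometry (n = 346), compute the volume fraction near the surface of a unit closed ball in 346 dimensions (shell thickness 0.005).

1 - (1-0.005)^346 ≈ 0.823483 ≈ 82.35%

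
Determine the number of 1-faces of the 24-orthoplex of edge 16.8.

Each 1-face is the convex hull of 2 vertices, one chosen as ±e_i from each of 2 distinct axes: 2^2·C(24,2) = 1104.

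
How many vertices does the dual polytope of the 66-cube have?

Number of vertices = 2n = 132.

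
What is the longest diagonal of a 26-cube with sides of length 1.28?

d = √(1.28² + 1.28² + ... + 1.28²) [26 terms] = √(26·1.28²) = 1.28√26 ≈ 6.52674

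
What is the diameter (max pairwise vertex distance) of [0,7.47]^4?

Diagonal = √4 · 7.47 = 14.94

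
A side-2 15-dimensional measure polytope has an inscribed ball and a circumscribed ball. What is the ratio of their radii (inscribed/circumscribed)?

r_in / r_out = (2/2) / (2√15/2) = 1/√15 ≈ 0.258199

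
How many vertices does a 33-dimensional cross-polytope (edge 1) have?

The 33-dimensional cross-polytope has 2n = 2·33 = 66 vertices.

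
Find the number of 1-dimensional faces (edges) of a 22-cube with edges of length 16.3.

Each of the 2^22 = 4194304 vertices has degree 22; total edges = 22·2^22/2 = 46137344.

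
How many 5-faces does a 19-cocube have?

An n-cross-polytope has 2^(k+1)·C(n,k+1) k-faces. Here 2^6·C(19,6) = 64·27132 = 1736448.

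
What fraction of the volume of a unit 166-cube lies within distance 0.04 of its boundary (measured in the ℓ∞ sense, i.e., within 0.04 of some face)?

The inner cube has side 1-2·0.04 = 0.92 and volume (0.92)^166 ≈ 9.745e-07, so the shell holds 0.9999990255 of the volume.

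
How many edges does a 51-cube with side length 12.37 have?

An n-cube has n·2^(n-1) edges. With n = 51: 51·1125899906842624 = 57420895248973824.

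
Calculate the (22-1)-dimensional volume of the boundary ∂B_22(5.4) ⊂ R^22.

The surface area of an n-ball is 2π^(n/2) r^(n-1) / Γ(n/2). For n=22, r=5.4: 3.8921e+14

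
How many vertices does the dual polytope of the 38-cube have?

The 38-dimensional cross-polytope has 2n = 2·38 = 76 vertices.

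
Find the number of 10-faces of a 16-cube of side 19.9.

Number of 10-faces = C(16,10) · 2^(16-10) = 8008 · 64 = 512512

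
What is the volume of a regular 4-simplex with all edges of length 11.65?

V_4 = √(5) · 11.65^4 / (4! · 2^(4/2)) ≈ 429.059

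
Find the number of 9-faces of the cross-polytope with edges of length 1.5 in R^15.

Number of 9-faces = 2^(9+1) · C(15,9+1) = 1024 · 3003 = 3075072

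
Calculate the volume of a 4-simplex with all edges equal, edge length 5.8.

V = (5.8^4 / 4!) · √((4+1) / 2^4) ≈ 26.3588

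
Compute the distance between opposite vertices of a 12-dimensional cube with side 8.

d = √(8² + 8² + ... + 8²) [12 terms] = √(12·8²) = 8√12 ≈ 27.7128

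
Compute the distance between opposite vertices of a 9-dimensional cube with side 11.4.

d = √(11.4² + 11.4² + ... + 11.4²) [9 terms] = √(9·11.4²) = 11.4√9 = 34.2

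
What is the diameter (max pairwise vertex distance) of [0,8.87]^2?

d = √(8.87² + 8.87² + ... + 8.87²) [2 terms] = √(2·8.87²) = 8.87√2 ≈ 12.5441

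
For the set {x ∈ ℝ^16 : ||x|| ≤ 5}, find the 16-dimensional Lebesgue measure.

V = 30517578125·π^8/8064 ≈ 3.59086e+10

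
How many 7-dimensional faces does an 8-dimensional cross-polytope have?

Each 7-face is the convex hull of 8 vertices, one chosen as ±e_i from each of 8 distinct axes: 2^8·C(8,8) = 256.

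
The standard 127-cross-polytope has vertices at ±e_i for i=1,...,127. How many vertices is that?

Number of vertices = 2n = 254.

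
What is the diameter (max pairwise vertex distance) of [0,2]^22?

||(2,2,...,2)|| = √(22)·2 ≈ 9.38083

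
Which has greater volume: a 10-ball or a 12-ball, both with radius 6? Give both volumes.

V_10(6) ≈ 1.54199e+08. V_12(6) ≈ 2.90658e+09. The 12-ball is larger.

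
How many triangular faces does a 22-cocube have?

An n-cross-polytope has 2^(k+1)·C(n,k+1) k-faces. Here 2^3·C(22,3) = 8·1540 = 12320.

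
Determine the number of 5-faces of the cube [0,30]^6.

f_5(6-cube) = (6 choose 5) · 2^1 = 12.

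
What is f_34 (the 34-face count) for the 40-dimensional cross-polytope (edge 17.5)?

An n-cross-polytope has 2^(k+1)·C(n,k+1) k-faces. Here 2^35·C(40,35) = 34359738368·658008 = 22608982724050944.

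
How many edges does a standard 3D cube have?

Each of the 2^3 = 8 vertices has degree 3; total edges = 3·2^3/2 = 12.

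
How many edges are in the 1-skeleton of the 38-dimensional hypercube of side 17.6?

The 38-cube has n·2^(n-1) = 38·2^37 = 38·137438953472 = 5222680231936 edges.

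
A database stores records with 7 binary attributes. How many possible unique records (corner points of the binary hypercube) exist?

Number of vertices = 2^7 = 128.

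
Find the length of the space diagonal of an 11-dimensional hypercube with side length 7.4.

Diagonal = √11 · 7.4 ≈ 24.543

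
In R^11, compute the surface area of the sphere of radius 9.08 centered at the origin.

|∂B_11(9.08)| ≈ 7.89507e+10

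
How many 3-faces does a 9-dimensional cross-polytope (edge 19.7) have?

Each 3-face is the convex hull of 4 vertices, one chosen as ±e_i from each of 4 distinct axes: 2^4·C(9,4) = 2016.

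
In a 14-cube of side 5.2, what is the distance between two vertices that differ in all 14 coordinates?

The space diagonal of an n-cube of side s is s√n. Here 5.2·√14 ≈ 19.4566.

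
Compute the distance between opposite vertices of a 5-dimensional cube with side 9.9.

||(9.9,9.9,...,9.9)|| = √(5)·9.9 ≈ 22.1371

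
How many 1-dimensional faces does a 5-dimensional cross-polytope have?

f_1(5-orthoplex) = 2^2 · (5 choose 2) = 40.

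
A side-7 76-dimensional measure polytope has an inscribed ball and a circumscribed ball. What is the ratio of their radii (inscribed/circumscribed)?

For an n-cube of any side s, the inradius is s/2 and the circumradius is s√n/2, so the ratio is 1/√76 ≈ 0.114708.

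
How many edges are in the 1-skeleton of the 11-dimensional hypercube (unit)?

The 11-cube has n·2^(n-1) = 11·2^10 = 11·1024 = 11264 edges.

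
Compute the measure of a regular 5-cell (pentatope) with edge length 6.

For a regular n-simplex with edge a, V = (a^n / n!)·√((n+1)/2^n). With a=6, n=4: V ≈ 30.1869.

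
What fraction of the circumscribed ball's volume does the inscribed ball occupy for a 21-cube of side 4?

V_in/V_out = n^(-n/2) = 21^(-21/2) ≈ 1.30827e-14.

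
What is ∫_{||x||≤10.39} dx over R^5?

V_5(10.39) = π^(5/2) · (10.39)^5 / Γ(5/2 + 1) ≈ 637347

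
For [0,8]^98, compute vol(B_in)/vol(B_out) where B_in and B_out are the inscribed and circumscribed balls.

V_in/V_out = n^(-n/2) = 98^(-98/2) ≈ 2.69105e-98.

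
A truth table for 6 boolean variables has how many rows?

An n-cube has 2^n vertices; for n = 6 that is 2^6 = 64.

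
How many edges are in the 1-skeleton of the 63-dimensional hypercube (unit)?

Number of 1-faces = C(63,1)·2^(63-1) = 63·4611686018427387904 = 290536219160925437952.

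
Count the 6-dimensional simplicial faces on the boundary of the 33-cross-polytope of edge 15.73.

Each 6-face is the convex hull of 7 vertices, one chosen as ±e_i from each of 7 distinct axes: 2^7·C(33,7) = 546822144.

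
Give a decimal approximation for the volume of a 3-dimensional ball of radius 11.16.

Volume = π^{3/2}·(11.16)^3/Γ(5/2) ≈ 5822.12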